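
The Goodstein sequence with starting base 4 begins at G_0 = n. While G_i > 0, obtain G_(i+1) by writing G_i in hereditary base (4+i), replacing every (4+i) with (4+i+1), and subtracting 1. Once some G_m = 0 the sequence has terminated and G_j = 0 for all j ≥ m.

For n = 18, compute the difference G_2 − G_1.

10

(0) 18|_4 = 4^2 + 2 ↦ 5^2 + 2|_5 = 27 ⇒ 26
(1) 26|_5 = 5^2 + 1 ↦ 6^2 + 1|_6 = 37 ⇒ 36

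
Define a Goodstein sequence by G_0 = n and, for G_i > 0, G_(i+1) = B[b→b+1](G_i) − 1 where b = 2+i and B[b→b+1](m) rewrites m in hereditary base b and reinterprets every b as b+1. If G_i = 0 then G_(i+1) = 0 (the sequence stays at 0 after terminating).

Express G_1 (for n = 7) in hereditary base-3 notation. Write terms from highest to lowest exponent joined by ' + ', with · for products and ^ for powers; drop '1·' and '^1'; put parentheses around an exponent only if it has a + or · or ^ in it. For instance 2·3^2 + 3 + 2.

3^3 + 3

(0) 7|_2 = 2^2 + 2 + 1 ↦ 3^3 + 3 + 1|_3 = 31 ⇒ 30
(1) 30|_3 = 3^3 + 3 ↦ 4^4 + 4|_4 = 260 ⇒ 259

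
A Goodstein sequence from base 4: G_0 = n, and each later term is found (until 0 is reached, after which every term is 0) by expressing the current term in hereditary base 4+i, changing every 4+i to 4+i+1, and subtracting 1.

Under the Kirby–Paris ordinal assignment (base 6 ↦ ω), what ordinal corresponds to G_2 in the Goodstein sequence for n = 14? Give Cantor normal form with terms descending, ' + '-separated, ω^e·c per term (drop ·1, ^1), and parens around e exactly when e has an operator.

ω·3

G_0=14  [base 4] 3·4 + 2  →[4↦5]→  3·5 + 2 = 17  −1 ⇒ G_1=16
G_1=16  [base 5] 3·5 + 1  →[5↦6]→  3·6 + 1 = 19  −1 ⇒ G_2=18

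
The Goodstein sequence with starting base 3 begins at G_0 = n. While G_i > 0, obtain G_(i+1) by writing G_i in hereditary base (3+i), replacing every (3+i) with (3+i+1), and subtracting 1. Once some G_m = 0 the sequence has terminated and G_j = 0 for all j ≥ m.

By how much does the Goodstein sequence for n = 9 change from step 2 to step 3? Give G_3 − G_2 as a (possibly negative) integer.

2

step 0: 9 = 3^2; sub 4 for 3: 4^2; = 16; G_1 = 16−1 = 15
step 1: 15 = 3·4 + 3; sub 5 for 4: 3·5 + 3; = 18; G_2 = 18−1 = 17
step 2: 17 = 3·5 + 2; sub 6 for 5: 3·6 + 2; = 20; G_3 = 20−1 = 19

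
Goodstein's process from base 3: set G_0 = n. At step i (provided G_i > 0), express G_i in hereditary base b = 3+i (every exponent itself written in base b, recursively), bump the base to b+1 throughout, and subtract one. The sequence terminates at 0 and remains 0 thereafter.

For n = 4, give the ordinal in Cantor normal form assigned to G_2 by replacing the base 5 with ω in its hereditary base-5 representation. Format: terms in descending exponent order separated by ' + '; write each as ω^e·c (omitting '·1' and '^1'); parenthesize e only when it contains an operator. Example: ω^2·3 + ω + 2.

4

[0] 4 ≡ 3 + 1 (base 3). Lift 4: 5. −1: 4.
[1] 4 ≡ 4 (base 4). Lift 5: 5. −1: 4.
[2] 4 ≡ 4 (base 5). Lift 6: 4. −1: 3.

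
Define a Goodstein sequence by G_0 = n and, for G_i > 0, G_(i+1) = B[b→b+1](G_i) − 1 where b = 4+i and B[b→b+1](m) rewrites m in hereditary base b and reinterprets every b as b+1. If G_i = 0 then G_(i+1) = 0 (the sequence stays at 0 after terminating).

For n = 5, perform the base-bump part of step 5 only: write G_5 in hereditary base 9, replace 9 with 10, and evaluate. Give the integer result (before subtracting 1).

[0] 5 ≡ 4 + 1 (base 4). Lift 5: 6. −1: 5.
[1] 5 ≡ 5 (base 5). Lift 6: 6. −1: 5.
[2] 5 ≡ 5 (base 6). Lift 7: 5. −1: 4.
[3] 4 ≡ 4 (base 7). Lift 8: 4. −1: 3.
[4] 3 ≡ 3 (base 8). Lift 9: 3. −1: 2.

2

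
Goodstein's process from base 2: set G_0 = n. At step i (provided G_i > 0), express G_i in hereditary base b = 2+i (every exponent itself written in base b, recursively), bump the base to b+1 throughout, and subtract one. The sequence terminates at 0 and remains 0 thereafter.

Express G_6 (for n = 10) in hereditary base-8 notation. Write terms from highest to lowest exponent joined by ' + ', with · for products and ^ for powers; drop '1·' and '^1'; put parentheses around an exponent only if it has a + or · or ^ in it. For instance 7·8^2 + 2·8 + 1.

10 —HB2→ 2^(2 + 1) + 2 —bump→ 3^(3 + 1) + 3 = 84 —(−1)→ 83
83 —HB3→ 3^(3 + 1) + 2 —bump→ 4^(4 + 1) + 2 = 1026 —(−1)→ 1025
1025 —HB4→ 4^(4 + 1) + 1 —bump→ 5^(5 + 1) + 1 = 15626 —(−1)→ 15625
15625 —HB5→ 5^(5 + 1) —bump→ 6^(6 + 1) = 279936 —(−1)→ 279935
279935 —HB6→ 5·6^6 + 5·6^5 + 5·6^4 + 5·6^3 + 5·6^2 + 5·6 + 5 —bump→ 5·7^7 + 5·7^5 + 5·7^4 + 5·7^3 + 5·7^2 + 5·7 + 5 = 4215755 —(−1)→ 4215754
4215754 —HB7→ 5·7^7 + 5·7^5 + 5·7^4 + 5·7^3 + 5·7^2 + 5·7 + 4 —bump→ 5·8^8 + 5·8^5 + 5·8^4 + 5·8^3 + 5·8^2 + 5·8 + 4 = 84073324 —(−1)→ 84073323
84073323 —HB8→ 5·8^8 + 5·8^5 + 5·8^4 + 5·8^3 + 5·8^2 + 5·8 + 3 —bump→ 5·9^9 + 5·9^5 + 5·9^4 + 5·9^3 + 5·9^2 + 5·9 + 3 = 1937434593 —(−1)→ 1937434592

5·8^8 + 5·8^5 + 5·8^4 + 5·8^3 + 5·8^2 + 5·8 + 3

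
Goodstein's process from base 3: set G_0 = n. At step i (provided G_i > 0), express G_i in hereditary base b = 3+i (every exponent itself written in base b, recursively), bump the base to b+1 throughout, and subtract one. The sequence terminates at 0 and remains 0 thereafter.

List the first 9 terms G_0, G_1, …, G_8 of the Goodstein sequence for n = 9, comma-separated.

9, 15, 17, 19, 21, 23, 24, 25, 26

[0] 9 ≡ 3^2 (base 3). Lift 4: 16. −1: 15.
[1] 15 ≡ 3·4 + 3 (base 4). Lift 5: 18. −1: 17.
[2] 17 ≡ 3·5 + 2 (base 5). Lift 6: 20. −1: 19.
[3] 19 ≡ 3·6 + 1 (base 6). Lift 7: 22. −1: 21.
[4] 21 ≡ 3·7 (base 7). Lift 8: 24. −1: 23.
[5] 23 ≡ 2·8 + 7 (base 8). Lift 9: 25. −1: 24.
[6] 24 ≡ 2·9 + 6 (base 9). Lift 10: 26. −1: 25.
[7] 25 ≡ 2·10 + 5 (base 10). Lift 11: 27. −1: 26.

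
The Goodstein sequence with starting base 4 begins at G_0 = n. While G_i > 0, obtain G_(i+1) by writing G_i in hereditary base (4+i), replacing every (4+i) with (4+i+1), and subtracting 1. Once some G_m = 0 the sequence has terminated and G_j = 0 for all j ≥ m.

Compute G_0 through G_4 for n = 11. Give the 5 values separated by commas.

i=0: 11 = 2·4 + 3 (b=4); 4→5: 2·5 + 3 = 13; 13−1 = 12
i=1: 12 = 2·5 + 2 (b=5); 5→6: 2·6 + 2 = 14; 14−1 = 13
i=2: 13 = 2·6 + 1 (b=6); 6→7: 2·7 + 1 = 15; 15−1 = 14
i=3: 14 = 2·7 (b=7); 7→8: 2·8 = 16; 16−1 = 15

11, 12, 13, 14, 15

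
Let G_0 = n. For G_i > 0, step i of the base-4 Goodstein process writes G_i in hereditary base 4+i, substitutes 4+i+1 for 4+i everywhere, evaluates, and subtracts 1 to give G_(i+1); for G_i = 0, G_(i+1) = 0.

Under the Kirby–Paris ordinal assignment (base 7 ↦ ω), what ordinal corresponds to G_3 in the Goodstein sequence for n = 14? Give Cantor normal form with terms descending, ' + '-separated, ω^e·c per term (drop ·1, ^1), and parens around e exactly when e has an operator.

ω·2 + 6

[0] 14 ≡ 3·4 + 2 (base 4). Lift 5: 17. −1: 16.
[1] 16 ≡ 3·5 + 1 (base 5). Lift 6: 19. −1: 18.
[2] 18 ≡ 3·6 (base 6). Lift 7: 21. −1: 20.
[3] 20 ≡ 2·7 + 6 (base 7). Lift 8: 22. −1: 21.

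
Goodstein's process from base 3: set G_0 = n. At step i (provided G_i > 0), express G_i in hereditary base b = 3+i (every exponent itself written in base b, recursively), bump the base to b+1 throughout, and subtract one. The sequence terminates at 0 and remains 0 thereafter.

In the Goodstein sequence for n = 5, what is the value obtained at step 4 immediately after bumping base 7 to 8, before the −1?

base 3: 5 = 3 + 2; at 4: 4 + 2 = 6; next = 5
base 4: 5 = 4 + 1; at 5: 5 + 1 = 6; next = 5
base 5: 5 = 5; at 6: 6 = 6; next = 5
base 6: 5 = 5; at 7: 5 = 5; next = 4
base 7: 4 = 4; at 8: 4 = 4; next = 3

4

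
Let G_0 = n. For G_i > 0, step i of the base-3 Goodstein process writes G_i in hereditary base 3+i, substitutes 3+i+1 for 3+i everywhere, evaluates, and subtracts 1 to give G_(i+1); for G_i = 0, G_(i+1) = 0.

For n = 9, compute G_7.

base 3: 9 = 3^2; at 4: 4^2 = 16; next = 15
base 4: 15 = 3·4 + 3; at 5: 3·5 + 3 = 18; next = 17
base 5: 17 = 3·5 + 2; at 6: 3·6 + 2 = 20; next = 19
base 6: 19 = 3·6 + 1; at 7: 3·7 + 1 = 22; next = 21
base 7: 21 = 3·7; at 8: 3·8 = 24; next = 23
base 8: 23 = 2·8 + 7; at 9: 2·9 + 7 = 25; next = 24
base 9: 24 = 2·9 + 6; at 10: 2·10 + 6 = 26; next = 25

25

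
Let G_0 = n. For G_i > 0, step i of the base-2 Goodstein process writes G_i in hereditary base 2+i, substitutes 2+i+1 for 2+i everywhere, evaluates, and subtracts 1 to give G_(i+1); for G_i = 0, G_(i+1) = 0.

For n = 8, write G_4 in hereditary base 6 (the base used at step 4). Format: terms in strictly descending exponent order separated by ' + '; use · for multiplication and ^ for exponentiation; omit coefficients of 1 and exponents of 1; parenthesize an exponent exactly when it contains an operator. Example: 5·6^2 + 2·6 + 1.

2·6^6 + 2·6^2 + 6 + 5

(0) 8|_2 = 2^(2 + 1) ↦ 3^(3 + 1)|_3 = 81 ⇒ 80
(1) 80|_3 = 2·3^3 + 2·3^2 + 2·3 + 2 ↦ 2·4^4 + 2·4^2 + 2·4 + 2|_4 = 554 ⇒ 553
(2) 553|_4 = 2·4^4 + 2·4^2 + 2·4 + 1 ↦ 2·5^5 + 2·5^2 + 2·5 + 1|_5 = 6311 ⇒ 6310
(3) 6310|_5 = 2·5^5 + 2·5^2 + 2·5 ↦ 2·6^6 + 2·6^2 + 2·6|_6 = 93396 ⇒ 93395
(4) 93395|_6 = 2·6^6 + 2·6^2 + 6 + 5 ↦ 2·7^7 + 2·7^2 + 7 + 5|_7 = 1647196 ⇒ 1647195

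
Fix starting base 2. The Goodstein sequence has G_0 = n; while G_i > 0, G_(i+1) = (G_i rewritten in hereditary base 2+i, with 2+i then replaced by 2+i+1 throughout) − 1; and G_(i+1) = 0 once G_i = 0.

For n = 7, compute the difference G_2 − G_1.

229

base 2: 7 = 2^2 + 2 + 1; at 3: 3^3 + 3 + 1 = 31; next = 30
base 3: 30 = 3^3 + 3; at 4: 4^4 + 4 = 260; next = 259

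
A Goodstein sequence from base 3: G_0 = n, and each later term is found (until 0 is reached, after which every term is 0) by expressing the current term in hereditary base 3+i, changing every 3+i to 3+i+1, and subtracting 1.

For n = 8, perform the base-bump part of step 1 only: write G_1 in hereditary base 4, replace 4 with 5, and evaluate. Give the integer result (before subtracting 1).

base 3: 8 = 2·3 + 2; at 4: 2·4 + 2 = 10; next = 9
base 4: 9 = 2·4 + 1; at 5: 2·5 + 1 = 11; next = 10

11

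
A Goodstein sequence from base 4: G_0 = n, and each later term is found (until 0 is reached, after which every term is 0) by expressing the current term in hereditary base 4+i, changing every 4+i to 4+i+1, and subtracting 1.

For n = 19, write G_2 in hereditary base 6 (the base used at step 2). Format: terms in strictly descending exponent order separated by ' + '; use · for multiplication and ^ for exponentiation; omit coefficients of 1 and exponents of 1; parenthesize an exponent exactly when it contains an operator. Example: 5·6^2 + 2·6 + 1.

base 4: 19 = 4^2 + 3; at 5: 5^2 + 3 = 28; next = 27
base 5: 27 = 5^2 + 2; at 6: 6^2 + 2 = 38; next = 37
base 6: 37 = 6^2 + 1; at 7: 7^2 + 1 = 50; next = 49

6^2 + 1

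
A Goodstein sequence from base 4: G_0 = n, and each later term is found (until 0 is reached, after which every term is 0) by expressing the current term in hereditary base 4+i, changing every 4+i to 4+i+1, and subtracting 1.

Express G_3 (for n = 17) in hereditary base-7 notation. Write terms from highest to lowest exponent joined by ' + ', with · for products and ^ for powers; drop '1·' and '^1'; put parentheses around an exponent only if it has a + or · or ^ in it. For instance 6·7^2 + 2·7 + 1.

17 —HB4→ 4^2 + 1 —bump→ 5^2 + 1 = 26 —(−1)→ 25
25 —HB5→ 5^2 —bump→ 6^2 = 36 —(−1)→ 35
35 —HB6→ 5·6 + 5 —bump→ 5·7 + 5 = 40 —(−1)→ 39

5·7 + 4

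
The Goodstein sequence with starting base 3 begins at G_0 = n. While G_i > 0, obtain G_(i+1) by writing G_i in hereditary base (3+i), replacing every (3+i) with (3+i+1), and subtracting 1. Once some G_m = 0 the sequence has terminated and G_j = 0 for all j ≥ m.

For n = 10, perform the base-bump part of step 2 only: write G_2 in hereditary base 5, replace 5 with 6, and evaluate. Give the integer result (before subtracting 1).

step 0: 10 = 3^2 + 1; sub 4 for 3: 4^2 + 1; = 17; G_1 = 17−1 = 16
step 1: 16 = 4^2; sub 5 for 4: 5^2; = 25; G_2 = 25−1 = 24
step 2: 24 = 4·5 + 4; sub 6 for 5: 4·6 + 4; = 28; G_3 = 28−1 = 27

28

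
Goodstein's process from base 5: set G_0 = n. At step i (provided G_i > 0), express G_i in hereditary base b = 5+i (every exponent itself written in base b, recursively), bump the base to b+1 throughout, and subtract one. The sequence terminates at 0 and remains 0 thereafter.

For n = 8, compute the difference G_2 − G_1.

step 0: 8 = 5 + 3; sub 6 for 5: 6 + 3; = 9; G_1 = 9−1 = 8
step 1: 8 = 6 + 2; sub 7 for 6: 7 + 2; = 9; G_2 = 9−1 = 8

0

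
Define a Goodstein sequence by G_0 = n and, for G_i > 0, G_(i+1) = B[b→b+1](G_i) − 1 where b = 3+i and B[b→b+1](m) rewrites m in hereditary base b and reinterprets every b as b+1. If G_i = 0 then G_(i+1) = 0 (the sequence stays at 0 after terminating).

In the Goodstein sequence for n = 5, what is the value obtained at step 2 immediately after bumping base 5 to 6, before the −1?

6

G_0=5  [base 3] 3 + 2  →[3↦4]→  4 + 2 = 6  −1 ⇒ G_1=5
G_1=5  [base 4] 4 + 1  →[4↦5]→  5 + 1 = 6  −1 ⇒ G_2=5
G_2=5  [base 5] 5  →[5↦6]→  6 = 6  −1 ⇒ G_3=5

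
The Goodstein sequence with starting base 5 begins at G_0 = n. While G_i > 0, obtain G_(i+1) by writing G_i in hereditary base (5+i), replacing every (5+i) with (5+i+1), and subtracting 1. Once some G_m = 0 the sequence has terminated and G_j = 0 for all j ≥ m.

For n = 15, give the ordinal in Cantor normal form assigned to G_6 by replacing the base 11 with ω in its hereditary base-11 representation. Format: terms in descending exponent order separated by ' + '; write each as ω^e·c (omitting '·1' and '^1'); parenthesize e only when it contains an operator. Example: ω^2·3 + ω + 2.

ω·2

base 5: 15 = 3·5; at 6: 3·6 = 18; next = 17
base 6: 17 = 2·6 + 5; at 7: 2·7 + 5 = 19; next = 18
base 7: 18 = 2·7 + 4; at 8: 2·8 + 4 = 20; next = 19
base 8: 19 = 2·8 + 3; at 9: 2·9 + 3 = 21; next = 20
base 9: 20 = 2·9 + 2; at 10: 2·10 + 2 = 22; next = 21
base 10: 21 = 2·10 + 1; at 11: 2·11 + 1 = 23; next = 22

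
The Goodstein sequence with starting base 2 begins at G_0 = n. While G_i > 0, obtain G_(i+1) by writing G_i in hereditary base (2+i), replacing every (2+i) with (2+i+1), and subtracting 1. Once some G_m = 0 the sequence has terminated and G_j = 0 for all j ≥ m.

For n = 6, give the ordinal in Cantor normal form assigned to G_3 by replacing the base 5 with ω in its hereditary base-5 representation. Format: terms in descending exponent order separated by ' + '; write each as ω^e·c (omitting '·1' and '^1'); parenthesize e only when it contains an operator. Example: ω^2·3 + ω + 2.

ω^ω

G_0=6  [base 2] 2^2 + 2  →[2↦3]→  3^3 + 3 = 30  −1 ⇒ G_1=29
G_1=29  [base 3] 3^3 + 2  →[3↦4]→  4^4 + 2 = 258  −1 ⇒ G_2=257
G_2=257  [base 4] 4^4 + 1  →[4↦5]→  5^5 + 1 = 3126  −1 ⇒ G_3=3125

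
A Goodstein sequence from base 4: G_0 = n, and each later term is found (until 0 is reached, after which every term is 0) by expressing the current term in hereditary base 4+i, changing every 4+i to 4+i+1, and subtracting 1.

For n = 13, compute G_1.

i=0: 13 = 3·4 + 1 (b=4); 4→5: 3·5 + 1 = 16; 16−1 = 15
i=1: 15 = 3·5 (b=5); 5→6: 3·6 = 18; 18−1 = 17

15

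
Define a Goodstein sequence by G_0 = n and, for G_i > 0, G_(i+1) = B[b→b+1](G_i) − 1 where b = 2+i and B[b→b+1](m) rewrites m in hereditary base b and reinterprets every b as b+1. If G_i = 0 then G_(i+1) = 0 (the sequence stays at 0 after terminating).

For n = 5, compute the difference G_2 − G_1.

228

[0] 5 ≡ 2^2 + 1 (base 2). Lift 3: 28. −1: 27.
[1] 27 ≡ 3^3 (base 3). Lift 4: 256. −1: 255.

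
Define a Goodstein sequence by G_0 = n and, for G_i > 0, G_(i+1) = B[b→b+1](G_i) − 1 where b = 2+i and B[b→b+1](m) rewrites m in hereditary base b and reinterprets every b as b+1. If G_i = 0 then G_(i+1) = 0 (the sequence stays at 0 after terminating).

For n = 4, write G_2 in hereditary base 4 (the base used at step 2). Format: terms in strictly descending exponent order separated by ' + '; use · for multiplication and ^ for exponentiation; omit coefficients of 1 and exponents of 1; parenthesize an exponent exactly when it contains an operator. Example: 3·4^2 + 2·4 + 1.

2·4^2 + 2·4 + 1

G_0 = 4. HB_2(4) = 2^2. Bump = 27. G_1 = 26.
G_1 = 26. HB_3(26) = 2·3^2 + 2·3 + 2. Bump = 42. G_2 = 41.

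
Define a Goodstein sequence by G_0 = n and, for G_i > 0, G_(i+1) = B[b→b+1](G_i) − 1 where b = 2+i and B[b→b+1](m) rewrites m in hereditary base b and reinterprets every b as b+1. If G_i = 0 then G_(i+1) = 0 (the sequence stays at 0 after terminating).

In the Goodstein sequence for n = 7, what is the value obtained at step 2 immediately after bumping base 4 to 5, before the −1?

3128

G_0 = 7. HB_2(7) = 2^2 + 2 + 1. Bump = 31. G_1 = 30.
G_1 = 30. HB_3(30) = 3^3 + 3. Bump = 260. G_2 = 259.
G_2 = 259. HB_4(259) = 4^4 + 3. Bump = 3128. G_3 = 3127.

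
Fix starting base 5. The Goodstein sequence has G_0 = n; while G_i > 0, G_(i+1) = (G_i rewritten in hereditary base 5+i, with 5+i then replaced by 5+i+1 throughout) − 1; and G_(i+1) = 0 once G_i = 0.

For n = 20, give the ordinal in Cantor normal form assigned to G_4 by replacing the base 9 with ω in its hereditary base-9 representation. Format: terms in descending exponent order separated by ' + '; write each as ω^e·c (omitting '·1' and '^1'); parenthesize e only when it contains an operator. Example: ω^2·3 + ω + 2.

G_0=20  [base 5] 4·5  →[5↦6]→  4·6 = 24  −1 ⇒ G_1=23
G_1=23  [base 6] 3·6 + 5  →[6↦7]→  3·7 + 5 = 26  −1 ⇒ G_2=25
G_2=25  [base 7] 3·7 + 4  →[7↦8]→  3·8 + 4 = 28  −1 ⇒ G_3=27
G_3=27  [base 8] 3·8 + 3  →[8↦9]→  3·9 + 3 = 30  −1 ⇒ G_4=29
G_4=29  [base 9] 3·9 + 2  →[9↦10]→  3·10 + 2 = 32  −1 ⇒ G_5=31

ω·3 + 2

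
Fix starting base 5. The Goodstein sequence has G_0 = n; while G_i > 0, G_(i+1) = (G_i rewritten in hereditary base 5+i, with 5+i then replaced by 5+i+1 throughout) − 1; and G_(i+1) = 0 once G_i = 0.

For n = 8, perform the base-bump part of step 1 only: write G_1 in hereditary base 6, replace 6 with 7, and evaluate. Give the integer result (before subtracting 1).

9

base 5: 8 = 5 + 3; at 6: 6 + 3 = 9; next = 8
base 6: 8 = 6 + 2; at 7: 7 + 2 = 9; next = 8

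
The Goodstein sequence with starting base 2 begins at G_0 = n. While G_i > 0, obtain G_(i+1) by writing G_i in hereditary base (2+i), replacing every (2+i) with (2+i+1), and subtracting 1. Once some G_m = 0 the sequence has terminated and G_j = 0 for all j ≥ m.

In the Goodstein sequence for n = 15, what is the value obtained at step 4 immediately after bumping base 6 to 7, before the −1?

[0] 15 ≡ 2^(2 + 1) + 2^2 + 2 + 1 (base 2). Lift 3: 112. −1: 111.
[1] 111 ≡ 3^(3 + 1) + 3^3 + 3 (base 3). Lift 4: 1284. −1: 1283.
[2] 1283 ≡ 4^(4 + 1) + 4^4 + 3 (base 4). Lift 5: 18753. −1: 18752.
[3] 18752 ≡ 5^(5 + 1) + 5^5 + 2 (base 5). Lift 6: 326594. −1: 326593.
[4] 326593 ≡ 6^(6 + 1) + 6^6 + 1 (base 6). Lift 7: 6588345. −1: 6588344.

6588345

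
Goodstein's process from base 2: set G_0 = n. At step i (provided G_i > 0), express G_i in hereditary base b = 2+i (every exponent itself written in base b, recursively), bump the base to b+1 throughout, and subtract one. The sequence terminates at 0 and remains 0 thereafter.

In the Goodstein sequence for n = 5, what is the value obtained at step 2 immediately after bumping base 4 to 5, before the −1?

G_0 = 5. HB_2(5) = 2^2 + 1. Bump = 28. G_1 = 27.
G_1 = 27. HB_3(27) = 3^3. Bump = 256. G_2 = 255.
G_2 = 255. HB_4(255) = 3·4^3 + 3·4^2 + 3·4 + 3. Bump = 468. G_3 = 467.

468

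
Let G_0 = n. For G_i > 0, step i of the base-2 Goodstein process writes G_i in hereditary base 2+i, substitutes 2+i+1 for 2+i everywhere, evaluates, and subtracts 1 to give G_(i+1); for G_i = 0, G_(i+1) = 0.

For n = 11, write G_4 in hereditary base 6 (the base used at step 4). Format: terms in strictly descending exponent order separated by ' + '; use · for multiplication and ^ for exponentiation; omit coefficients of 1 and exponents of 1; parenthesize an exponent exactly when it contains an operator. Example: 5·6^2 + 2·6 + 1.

base 2: 11 = 2^(2 + 1) + 2 + 1; at 3: 3^(3 + 1) + 3 + 1 = 85; next = 84
base 3: 84 = 3^(3 + 1) + 3; at 4: 4^(4 + 1) + 4 = 1028; next = 1027
base 4: 1027 = 4^(4 + 1) + 3; at 5: 5^(5 + 1) + 3 = 15628; next = 15627
base 5: 15627 = 5^(5 + 1) + 2; at 6: 6^(6 + 1) + 2 = 279938; next = 279937
base 6: 279937 = 6^(6 + 1) + 1; at 7: 7^(7 + 1) + 1 = 5764802; next = 5764801

6^(6 + 1) + 1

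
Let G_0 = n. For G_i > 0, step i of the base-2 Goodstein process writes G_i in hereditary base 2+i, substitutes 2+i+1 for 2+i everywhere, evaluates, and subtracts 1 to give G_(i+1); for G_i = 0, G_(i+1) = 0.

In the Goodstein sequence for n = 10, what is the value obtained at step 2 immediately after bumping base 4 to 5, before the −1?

base 2: 10 = 2^(2 + 1) + 2; at 3: 3^(3 + 1) + 3 = 84; next = 83
base 3: 83 = 3^(3 + 1) + 2; at 4: 4^(4 + 1) + 2 = 1026; next = 1025
base 4: 1025 = 4^(4 + 1) + 1; at 5: 5^(5 + 1) + 1 = 15626; next = 15625

15626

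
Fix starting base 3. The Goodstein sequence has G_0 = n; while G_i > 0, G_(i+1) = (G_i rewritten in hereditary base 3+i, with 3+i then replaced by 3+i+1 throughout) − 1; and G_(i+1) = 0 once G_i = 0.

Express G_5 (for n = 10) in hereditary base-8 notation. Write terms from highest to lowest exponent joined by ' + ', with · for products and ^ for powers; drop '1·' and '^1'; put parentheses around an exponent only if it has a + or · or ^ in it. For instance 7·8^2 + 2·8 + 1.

10 —HB3→ 3^2 + 1 —bump→ 4^2 + 1 = 17 —(−1)→ 16
16 —HB4→ 4^2 —bump→ 5^2 = 25 —(−1)→ 24
24 —HB5→ 4·5 + 4 —bump→ 4·6 + 4 = 28 —(−1)→ 27
27 —HB6→ 4·6 + 3 —bump→ 4·7 + 3 = 31 —(−1)→ 30
30 —HB7→ 4·7 + 2 —bump→ 4·8 + 2 = 34 —(−1)→ 33
33 —HB8→ 4·8 + 1 —bump→ 4·9 + 1 = 37 —(−1)→ 36

4·8 + 1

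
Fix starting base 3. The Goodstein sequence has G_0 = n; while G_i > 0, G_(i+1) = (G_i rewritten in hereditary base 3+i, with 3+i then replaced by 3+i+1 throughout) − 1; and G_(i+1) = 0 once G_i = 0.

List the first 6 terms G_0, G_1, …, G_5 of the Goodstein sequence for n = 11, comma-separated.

11, 17, 25, 35, 39, 43

11 —HB3→ 3^2 + 2 —bump→ 4^2 + 2 = 18 —(−1)→ 17
17 —HB4→ 4^2 + 1 —bump→ 5^2 + 1 = 26 —(−1)→ 25
25 —HB5→ 5^2 —bump→ 6^2 = 36 —(−1)→ 35
35 —HB6→ 5·6 + 5 —bump→ 5·7 + 5 = 40 —(−1)→ 39
39 —HB7→ 5·7 + 4 —bump→ 5·8 + 4 = 44 —(−1)→ 43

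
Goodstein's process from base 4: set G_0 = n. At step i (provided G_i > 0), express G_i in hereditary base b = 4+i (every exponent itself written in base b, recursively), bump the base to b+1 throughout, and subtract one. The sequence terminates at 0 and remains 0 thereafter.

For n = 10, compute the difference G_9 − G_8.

0

[0] 10 ≡ 2·4 + 2 (base 4). Lift 5: 12. −1: 11.
[1] 11 ≡ 2·5 + 1 (base 5). Lift 6: 13. −1: 12.
[2] 12 ≡ 2·6 (base 6). Lift 7: 14. −1: 13.
[3] 13 ≡ 7 + 6 (base 7). Lift 8: 14. −1: 13.
[4] 13 ≡ 8 + 5 (base 8). Lift 9: 14. −1: 13.
[5] 13 ≡ 9 + 4 (base 9). Lift 10: 14. −1: 13.
[6] 13 ≡ 10 + 3 (base 10). Lift 11: 14. −1: 13.
[7] 13 ≡ 11 + 2 (base 11). Lift 12: 14. −1: 13.
[8] 13 ≡ 12 + 1 (base 12). Lift 13: 14. −1: 13.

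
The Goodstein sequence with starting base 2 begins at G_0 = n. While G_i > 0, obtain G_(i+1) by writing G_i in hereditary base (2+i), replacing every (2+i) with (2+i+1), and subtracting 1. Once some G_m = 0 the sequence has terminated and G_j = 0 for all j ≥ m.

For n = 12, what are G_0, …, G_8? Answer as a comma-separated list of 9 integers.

12, 107, 1065, 15685, 280019, 5764910, 134217867, 3486784574, 100000000211

[0] 12 ≡ 2^(2 + 1) + 2^2 (base 2). Lift 3: 108. −1: 107.
[1] 107 ≡ 3^(3 + 1) + 2·3^2 + 2·3 + 2 (base 3). Lift 4: 1066. −1: 1065.
[2] 1065 ≡ 4^(4 + 1) + 2·4^2 + 2·4 + 1 (base 4). Lift 5: 15686. −1: 15685.
[3] 15685 ≡ 5^(5 + 1) + 2·5^2 + 2·5 (base 5). Lift 6: 280020. −1: 280019.
[4] 280019 ≡ 6^(6 + 1) + 2·6^2 + 6 + 5 (base 6). Lift 7: 5764911. −1: 5764910.
[5] 5764910 ≡ 7^(7 + 1) + 2·7^2 + 7 + 4 (base 7). Lift 8: 134217868. −1: 134217867.
[6] 134217867 ≡ 8^(8 + 1) + 2·8^2 + 8 + 3 (base 8). Lift 9: 3486784575. −1: 3486784574.
[7] 3486784574 ≡ 9^(9 + 1) + 2·9^2 + 9 + 2 (base 9). Lift 10: 100000000212. −1: 100000000211.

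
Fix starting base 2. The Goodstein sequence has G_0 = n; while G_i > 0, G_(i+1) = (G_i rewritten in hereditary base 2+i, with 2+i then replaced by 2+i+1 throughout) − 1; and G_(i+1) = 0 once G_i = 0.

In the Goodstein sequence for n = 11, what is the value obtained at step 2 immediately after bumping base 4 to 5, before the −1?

15628

[0] 11 ≡ 2^(2 + 1) + 2 + 1 (base 2). Lift 3: 85. −1: 84.
[1] 84 ≡ 3^(3 + 1) + 3 (base 3). Lift 4: 1028. −1: 1027.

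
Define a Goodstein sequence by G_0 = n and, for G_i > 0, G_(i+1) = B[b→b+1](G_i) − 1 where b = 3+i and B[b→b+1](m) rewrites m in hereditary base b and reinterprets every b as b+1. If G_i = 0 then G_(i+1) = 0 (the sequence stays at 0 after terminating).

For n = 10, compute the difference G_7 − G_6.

10 —HB3→ 3^2 + 1 —bump→ 4^2 + 1 = 17 —(−1)→ 16
16 —HB4→ 4^2 —bump→ 5^2 = 25 —(−1)→ 24
24 —HB5→ 4·5 + 4 —bump→ 4·6 + 4 = 28 —(−1)→ 27
27 —HB6→ 4·6 + 3 —bump→ 4·7 + 3 = 31 —(−1)→ 30
30 —HB7→ 4·7 + 2 —bump→ 4·8 + 2 = 34 —(−1)→ 33
33 —HB8→ 4·8 + 1 —bump→ 4·9 + 1 = 37 —(−1)→ 36
36 —HB9→ 4·9 —bump→ 4·10 = 40 —(−1)→ 39

3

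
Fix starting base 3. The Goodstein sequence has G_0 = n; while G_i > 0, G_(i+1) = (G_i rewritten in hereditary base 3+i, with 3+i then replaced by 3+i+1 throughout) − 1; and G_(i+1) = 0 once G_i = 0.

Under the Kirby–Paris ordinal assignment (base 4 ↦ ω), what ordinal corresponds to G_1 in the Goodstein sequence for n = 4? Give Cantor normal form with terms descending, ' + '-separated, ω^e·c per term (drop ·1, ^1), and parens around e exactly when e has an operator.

ω

base 3: 4 = 3 + 1; at 4: 4 + 1 = 5; next = 4
base 4: 4 = 4; at 5: 5 = 5; next = 4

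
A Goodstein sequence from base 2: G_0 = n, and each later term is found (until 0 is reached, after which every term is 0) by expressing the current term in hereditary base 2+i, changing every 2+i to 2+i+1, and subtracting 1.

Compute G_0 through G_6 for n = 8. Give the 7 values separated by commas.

[0] 8 ≡ 2^(2 + 1) (base 2). Lift 3: 81. −1: 80.
[1] 80 ≡ 2·3^3 + 2·3^2 + 2·3 + 2 (base 3). Lift 4: 554. −1: 553.
[2] 553 ≡ 2·4^4 + 2·4^2 + 2·4 + 1 (base 4). Lift 5: 6311. −1: 6310.
[3] 6310 ≡ 2·5^5 + 2·5^2 + 2·5 (base 5). Lift 6: 93396. −1: 93395.
[4] 93395 ≡ 2·6^6 + 2·6^2 + 6 + 5 (base 6). Lift 7: 1647196. −1: 1647195.
[5] 1647195 ≡ 2·7^7 + 2·7^2 + 7 + 4 (base 7). Lift 8: 33554572. −1: 33554571.

8, 80, 553, 6310, 93395, 1647195, 33554571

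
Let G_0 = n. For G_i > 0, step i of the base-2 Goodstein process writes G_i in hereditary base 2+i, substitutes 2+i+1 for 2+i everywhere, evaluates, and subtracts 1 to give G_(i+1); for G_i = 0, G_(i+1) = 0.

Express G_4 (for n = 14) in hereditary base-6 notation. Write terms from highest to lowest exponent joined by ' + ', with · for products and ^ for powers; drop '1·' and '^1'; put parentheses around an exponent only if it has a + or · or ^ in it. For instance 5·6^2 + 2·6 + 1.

(0) 14|_2 = 2^(2 + 1) + 2^2 + 2 ↦ 3^(3 + 1) + 3^3 + 3|_3 = 111 ⇒ 110
(1) 110|_3 = 3^(3 + 1) + 3^3 + 2 ↦ 4^(4 + 1) + 4^4 + 2|_4 = 1282 ⇒ 1281
(2) 1281|_4 = 4^(4 + 1) + 4^4 + 1 ↦ 5^(5 + 1) + 5^5 + 1|_5 = 18751 ⇒ 18750
(3) 18750|_5 = 5^(5 + 1) + 5^5 ↦ 6^(6 + 1) + 6^6|_6 = 326592 ⇒ 326591
(4) 326591|_6 = 6^(6 + 1) + 5·6^5 + 5·6^4 + 5·6^3 + 5·6^2 + 5·6 + 5 ↦ 7^(7 + 1) + 5·7^5 + 5·7^4 + 5·7^3 + 5·7^2 + 5·7 + 5|_7 = 5862841 ⇒ 5862840

6^(6 + 1) + 5·6^5 + 5·6^4 + 5·6^3 + 5·6^2 + 5·6 + 5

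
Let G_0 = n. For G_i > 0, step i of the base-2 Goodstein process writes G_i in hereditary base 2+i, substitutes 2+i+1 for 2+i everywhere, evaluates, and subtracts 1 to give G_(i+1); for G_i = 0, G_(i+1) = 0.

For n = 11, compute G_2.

i=0: 11 = 2^(2 + 1) + 2 + 1 (b=2); 2→3: 3^(3 + 1) + 3 + 1 = 85; 85−1 = 84
i=1: 84 = 3^(3 + 1) + 3 (b=3); 3→4: 4^(4 + 1) + 4 = 1028; 1028−1 = 1027

1027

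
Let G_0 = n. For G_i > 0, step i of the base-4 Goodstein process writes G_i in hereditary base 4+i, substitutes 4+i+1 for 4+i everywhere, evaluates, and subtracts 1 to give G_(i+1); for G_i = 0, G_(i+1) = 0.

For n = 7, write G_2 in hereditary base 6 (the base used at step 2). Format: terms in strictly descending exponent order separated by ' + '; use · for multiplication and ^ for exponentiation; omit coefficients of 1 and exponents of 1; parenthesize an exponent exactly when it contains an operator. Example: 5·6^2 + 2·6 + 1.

7 —HB4→ 4 + 3 —bump→ 5 + 3 = 8 —(−1)→ 7
7 —HB5→ 5 + 2 —bump→ 6 + 2 = 8 —(−1)→ 7
7 —HB6→ 6 + 1 —bump→ 7 + 1 = 8 —(−1)→ 7

6 + 1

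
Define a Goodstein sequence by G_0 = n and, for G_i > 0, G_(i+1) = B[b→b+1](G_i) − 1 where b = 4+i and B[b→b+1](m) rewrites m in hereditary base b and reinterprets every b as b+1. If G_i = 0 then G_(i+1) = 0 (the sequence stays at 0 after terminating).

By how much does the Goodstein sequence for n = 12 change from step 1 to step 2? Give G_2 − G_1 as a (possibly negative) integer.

G_0 = 12. HB_4(12) = 3·4. Bump = 15. G_1 = 14.
G_1 = 14. HB_5(14) = 2·5 + 4. Bump = 16. G_2 = 15.

1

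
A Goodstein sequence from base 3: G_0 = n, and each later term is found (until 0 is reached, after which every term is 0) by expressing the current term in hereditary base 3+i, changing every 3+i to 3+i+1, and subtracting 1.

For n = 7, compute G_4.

9

G_0=7  [base 3] 2·3 + 1  →[3↦4]→  2·4 + 1 = 9  −1 ⇒ G_1=8
G_1=8  [base 4] 2·4  →[4↦5]→  2·5 = 10  −1 ⇒ G_2=9
G_2=9  [base 5] 5 + 4  →[5↦6]→  6 + 4 = 10  −1 ⇒ G_3=9
G_3=9  [base 6] 6 + 3  →[6↦7]→  7 + 3 = 10  −1 ⇒ G_4=9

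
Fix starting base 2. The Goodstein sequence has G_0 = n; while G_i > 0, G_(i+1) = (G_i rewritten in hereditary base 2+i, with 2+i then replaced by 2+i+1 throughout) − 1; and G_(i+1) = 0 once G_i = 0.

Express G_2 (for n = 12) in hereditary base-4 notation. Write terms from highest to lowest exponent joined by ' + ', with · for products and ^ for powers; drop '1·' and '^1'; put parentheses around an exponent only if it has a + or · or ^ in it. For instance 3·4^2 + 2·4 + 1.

step 0: 12 = 2^(2 + 1) + 2^2; sub 3 for 2: 3^(3 + 1) + 3^3; = 108; G_1 = 108−1 = 107
step 1: 107 = 3^(3 + 1) + 2·3^2 + 2·3 + 2; sub 4 for 3: 4^(4 + 1) + 2·4^2 + 2·4 + 2; = 1066; G_2 = 1066−1 = 1065
step 2: 1065 = 4^(4 + 1) + 2·4^2 + 2·4 + 1; sub 5 for 4: 5^(5 + 1) + 2·5^2 + 2·5 + 1; = 15686; G_3 = 15686−1 = 15685

4^(4 + 1) + 2·4^2 + 2·4 + 1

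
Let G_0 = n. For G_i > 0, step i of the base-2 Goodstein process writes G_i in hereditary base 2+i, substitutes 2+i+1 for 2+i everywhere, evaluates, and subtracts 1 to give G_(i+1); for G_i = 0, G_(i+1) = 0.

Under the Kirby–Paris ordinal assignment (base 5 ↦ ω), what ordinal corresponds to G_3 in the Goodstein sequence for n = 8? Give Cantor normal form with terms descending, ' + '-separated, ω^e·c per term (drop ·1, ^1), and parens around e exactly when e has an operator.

ω^ω·2 + ω^2·2 + ω·2

[0] 8 ≡ 2^(2 + 1) (base 2). Lift 3: 81. −1: 80.
[1] 80 ≡ 2·3^3 + 2·3^2 + 2·3 + 2 (base 3). Lift 4: 554. −1: 553.
[2] 553 ≡ 2·4^4 + 2·4^2 + 2·4 + 1 (base 4). Lift 5: 6311. −1: 6310.
[3] 6310 ≡ 2·5^5 + 2·5^2 + 2·5 (base 5). Lift 6: 93396. −1: 93395.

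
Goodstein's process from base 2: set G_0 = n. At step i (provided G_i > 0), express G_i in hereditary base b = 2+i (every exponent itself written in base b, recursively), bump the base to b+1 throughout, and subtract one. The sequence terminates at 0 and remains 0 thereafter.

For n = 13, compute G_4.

280711

i=0: 13 = 2^(2 + 1) + 2^2 + 1 (b=2); 2→3: 3^(3 + 1) + 3^3 + 1 = 109; 109−1 = 108
i=1: 108 = 3^(3 + 1) + 3^3 (b=3); 3→4: 4^(4 + 1) + 4^4 = 1280; 1280−1 = 1279
i=2: 1279 = 4^(4 + 1) + 3·4^3 + 3·4^2 + 3·4 + 3 (b=4); 4→5: 5^(5 + 1) + 3·5^3 + 3·5^2 + 3·5 + 3 = 16093; 16093−1 = 16092
i=3: 16092 = 5^(5 + 1) + 3·5^3 + 3·5^2 + 3·5 + 2 (b=5); 5→6: 6^(6 + 1) + 3·6^3 + 3·6^2 + 3·6 + 2 = 280712; 280712−1 = 280711
i=4: 280711 = 6^(6 + 1) + 3·6^3 + 3·6^2 + 3·6 + 1 (b=6); 6→7: 7^(7 + 1) + 3·7^3 + 3·7^2 + 3·7 + 1 = 5765999; 5765999−1 = 5765998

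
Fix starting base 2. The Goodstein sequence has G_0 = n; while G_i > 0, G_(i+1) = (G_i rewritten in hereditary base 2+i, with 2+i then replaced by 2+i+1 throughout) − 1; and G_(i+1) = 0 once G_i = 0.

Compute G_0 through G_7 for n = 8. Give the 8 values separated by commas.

8, 80, 553, 6310, 93395, 1647195, 33554571, 774841151

i=0: 8 = 2^(2 + 1) (b=2); 2→3: 3^(3 + 1) = 81; 81−1 = 80
i=1: 80 = 2·3^3 + 2·3^2 + 2·3 + 2 (b=3); 3→4: 2·4^4 + 2·4^2 + 2·4 + 2 = 554; 554−1 = 553
i=2: 553 = 2·4^4 + 2·4^2 + 2·4 + 1 (b=4); 4→5: 2·5^5 + 2·5^2 + 2·5 + 1 = 6311; 6311−1 = 6310
i=3: 6310 = 2·5^5 + 2·5^2 + 2·5 (b=5); 5→6: 2·6^6 + 2·6^2 + 2·6 = 93396; 93396−1 = 93395
i=4: 93395 = 2·6^6 + 2·6^2 + 6 + 5 (b=6); 6→7: 2·7^7 + 2·7^2 + 7 + 5 = 1647196; 1647196−1 = 1647195
i=5: 1647195 = 2·7^7 + 2·7^2 + 7 + 4 (b=7); 7→8: 2·8^8 + 2·8^2 + 8 + 4 = 33554572; 33554572−1 = 33554571
i=6: 33554571 = 2·8^8 + 2·8^2 + 8 + 3 (b=8); 8→9: 2·9^9 + 2·9^2 + 9 + 3 = 774841152; 774841152−1 = 774841151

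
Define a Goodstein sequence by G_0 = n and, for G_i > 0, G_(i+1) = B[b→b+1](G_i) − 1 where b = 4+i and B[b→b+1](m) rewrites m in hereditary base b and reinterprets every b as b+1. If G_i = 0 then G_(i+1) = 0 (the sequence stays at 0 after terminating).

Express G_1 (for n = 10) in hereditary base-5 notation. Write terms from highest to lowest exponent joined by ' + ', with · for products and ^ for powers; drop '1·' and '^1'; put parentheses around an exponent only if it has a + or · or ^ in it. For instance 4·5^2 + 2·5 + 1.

(0) 10|_4 = 2·4 + 2 ↦ 2·5 + 2|_5 = 12 ⇒ 11
(1) 11|_5 = 2·5 + 1 ↦ 2·6 + 1|_6 = 13 ⇒ 12

2·5 + 1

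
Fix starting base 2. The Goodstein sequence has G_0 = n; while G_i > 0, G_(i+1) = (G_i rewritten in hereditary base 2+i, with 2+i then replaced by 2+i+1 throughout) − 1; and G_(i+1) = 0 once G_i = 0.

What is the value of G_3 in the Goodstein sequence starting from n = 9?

G_0=9  [base 2] 2^(2 + 1) + 1  →[2↦3]→  3^(3 + 1) + 1 = 82  −1 ⇒ G_1=81
G_1=81  [base 3] 3^(3 + 1)  →[3↦4]→  4^(4 + 1) = 1024  −1 ⇒ G_2=1023
G_2=1023  [base 4] 3·4^4 + 3·4^3 + 3·4^2 + 3·4 + 3  →[4↦5]→  3·5^5 + 3·5^3 + 3·5^2 + 3·5 + 3 = 9843  −1 ⇒ G_3=9842
G_3=9842  [base 5] 3·5^5 + 3·5^3 + 3·5^2 + 3·5 + 2  →[5↦6]→  3·6^6 + 3·6^3 + 3·6^2 + 3·6 + 2 = 140744  −1 ⇒ G_4=140743

9842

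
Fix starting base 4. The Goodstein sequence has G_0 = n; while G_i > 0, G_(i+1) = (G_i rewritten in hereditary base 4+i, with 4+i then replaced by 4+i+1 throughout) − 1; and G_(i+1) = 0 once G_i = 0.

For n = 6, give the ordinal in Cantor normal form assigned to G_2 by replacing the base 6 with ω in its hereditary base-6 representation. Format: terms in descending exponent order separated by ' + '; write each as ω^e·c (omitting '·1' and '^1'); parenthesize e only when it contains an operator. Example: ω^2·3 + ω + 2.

ω

[0] 6 ≡ 4 + 2 (base 4). Lift 5: 7. −1: 6.
[1] 6 ≡ 5 + 1 (base 5). Lift 6: 7. −1: 6.
[2] 6 ≡ 6 (base 6). Lift 7: 7. −1: 6.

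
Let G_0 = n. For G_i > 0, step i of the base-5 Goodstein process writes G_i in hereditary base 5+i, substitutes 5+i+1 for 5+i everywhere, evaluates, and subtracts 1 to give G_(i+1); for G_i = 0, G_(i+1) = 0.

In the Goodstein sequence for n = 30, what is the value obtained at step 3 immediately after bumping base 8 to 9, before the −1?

84

i=0: 30 = 5^2 + 5 (b=5); 5→6: 6^2 + 6 = 42; 42−1 = 41
i=1: 41 = 6^2 + 5 (b=6); 6→7: 7^2 + 5 = 54; 54−1 = 53
i=2: 53 = 7^2 + 4 (b=7); 7→8: 8^2 + 4 = 68; 68−1 = 67
i=3: 67 = 8^2 + 3 (b=8); 8→9: 9^2 + 3 = 84; 84−1 = 83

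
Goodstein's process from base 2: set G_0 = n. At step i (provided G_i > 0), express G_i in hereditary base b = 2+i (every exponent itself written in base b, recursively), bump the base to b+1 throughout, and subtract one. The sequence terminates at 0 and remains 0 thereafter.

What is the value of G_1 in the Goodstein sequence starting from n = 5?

i=0: 5 = 2^2 + 1 (b=2); 2→3: 3^3 + 1 = 28; 28−1 = 27
i=1: 27 = 3^3 (b=3); 3→4: 4^4 = 256; 256−1 = 255

27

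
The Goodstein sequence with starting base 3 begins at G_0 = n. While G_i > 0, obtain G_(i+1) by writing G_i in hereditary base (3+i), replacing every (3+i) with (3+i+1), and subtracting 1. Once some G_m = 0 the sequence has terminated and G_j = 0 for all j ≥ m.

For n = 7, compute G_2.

(0) 7|_3 = 2·3 + 1 ↦ 2·4 + 1|_4 = 9 ⇒ 8
(1) 8|_4 = 2·4 ↦ 2·5|_5 = 10 ⇒ 9
(2) 9|_5 = 5 + 4 ↦ 6 + 4|_6 = 10 ⇒ 9

9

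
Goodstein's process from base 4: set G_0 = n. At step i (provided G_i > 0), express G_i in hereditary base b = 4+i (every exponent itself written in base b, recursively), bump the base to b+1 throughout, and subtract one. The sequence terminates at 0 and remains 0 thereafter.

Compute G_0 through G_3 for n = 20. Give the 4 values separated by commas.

G_0=20  [base 4] 4^2 + 4  →[4↦5]→  5^2 + 5 = 30  −1 ⇒ G_1=29
G_1=29  [base 5] 5^2 + 4  →[5↦6]→  6^2 + 4 = 40  −1 ⇒ G_2=39
G_2=39  [base 6] 6^2 + 3  →[6↦7]→  7^2 + 3 = 52  −1 ⇒ G_3=51

20, 29, 39, 51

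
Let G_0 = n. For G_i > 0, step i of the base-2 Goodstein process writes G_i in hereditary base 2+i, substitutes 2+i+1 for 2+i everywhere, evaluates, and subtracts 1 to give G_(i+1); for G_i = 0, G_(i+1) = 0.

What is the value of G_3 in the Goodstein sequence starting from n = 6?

3125

G_0 = 6. HB_2(6) = 2^2 + 2. Bump = 30. G_1 = 29.
G_1 = 29. HB_3(29) = 3^3 + 2. Bump = 258. G_2 = 257.
G_2 = 257. HB_4(257) = 4^4 + 1. Bump = 3126. G_3 = 3125.
G_3 = 3125. HB_5(3125) = 5^5. Bump = 46656. G_4 = 46655.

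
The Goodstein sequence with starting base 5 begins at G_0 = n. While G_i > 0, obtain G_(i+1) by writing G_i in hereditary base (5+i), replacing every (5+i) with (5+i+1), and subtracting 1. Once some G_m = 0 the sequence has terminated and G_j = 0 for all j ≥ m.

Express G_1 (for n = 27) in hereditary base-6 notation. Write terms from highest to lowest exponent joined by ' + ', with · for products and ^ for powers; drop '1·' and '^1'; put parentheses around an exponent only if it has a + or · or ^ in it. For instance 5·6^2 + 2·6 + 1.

6^2 + 1

G_0=27  [base 5] 5^2 + 2  →[5↦6]→  6^2 + 2 = 38  −1 ⇒ G_1=37
G_1=37  [base 6] 6^2 + 1  →[6↦7]→  7^2 + 1 = 50  −1 ⇒ G_2=49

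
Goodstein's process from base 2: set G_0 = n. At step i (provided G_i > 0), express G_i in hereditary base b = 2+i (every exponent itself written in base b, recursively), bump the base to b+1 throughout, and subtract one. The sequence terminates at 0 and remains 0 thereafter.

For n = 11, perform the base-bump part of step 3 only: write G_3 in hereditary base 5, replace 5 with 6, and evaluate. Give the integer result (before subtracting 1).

279938

i=0: 11 = 2^(2 + 1) + 2 + 1 (b=2); 2→3: 3^(3 + 1) + 3 + 1 = 85; 85−1 = 84
i=1: 84 = 3^(3 + 1) + 3 (b=3); 3→4: 4^(4 + 1) + 4 = 1028; 1028−1 = 1027
i=2: 1027 = 4^(4 + 1) + 3 (b=4); 4→5: 5^(5 + 1) + 3 = 15628; 15628−1 = 15627
i=3: 15627 = 5^(5 + 1) + 2 (b=5); 5→6: 6^(6 + 1) + 2 = 279938; 279938−1 = 279937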